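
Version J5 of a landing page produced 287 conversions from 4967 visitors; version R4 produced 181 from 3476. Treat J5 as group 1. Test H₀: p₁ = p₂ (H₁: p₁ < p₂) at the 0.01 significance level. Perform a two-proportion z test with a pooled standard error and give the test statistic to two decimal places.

p̂₁ = 287/4967 = 0.05778, p̂₂ = 181/3476 = 0.05207.
Pooled p̂ = (287+181)/(4967+3476) = 468/8443 = 0.05543.
SE = √(p̂(1−p̂)(1/n₁+1/n₂)) = √(0.05543·0.94457·0.000489016) = √(2.56039e-05) = 0.00506.
z = (0.05778 − 0.05207)/0.00506 = 0.00571/0.00506 = 1.13.
p-value = P(Z < 1.128) ≈ 0.8704; since p > α = 0.01, fail to reject H₀.

z = 1.13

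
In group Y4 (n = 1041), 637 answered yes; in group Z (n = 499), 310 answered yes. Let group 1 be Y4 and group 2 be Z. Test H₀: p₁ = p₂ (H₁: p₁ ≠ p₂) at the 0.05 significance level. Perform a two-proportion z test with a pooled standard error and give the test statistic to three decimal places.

p̂₁ = 637/1041 ≈ 0.61191, p̂₂ = 310/499 ≈ 0.62124.
Pooled p̂ = (637+310)/(1041+499) = 947/1540 = 0.61494.
SE = √(p̂(1−p̂)(1/n₁+1/n₂)) = √(0.61494·0.38506·0.00296462) = √(0.000701993) = 0.02650.
z = (0.61191 − 0.62124)/0.02650 = -0.00933/0.02650 = -0.352.
p-value = 2·P(Z > 0.352) ≈ 0.7247; since p > α = 0.05, fail to reject H₀.

z = -0.352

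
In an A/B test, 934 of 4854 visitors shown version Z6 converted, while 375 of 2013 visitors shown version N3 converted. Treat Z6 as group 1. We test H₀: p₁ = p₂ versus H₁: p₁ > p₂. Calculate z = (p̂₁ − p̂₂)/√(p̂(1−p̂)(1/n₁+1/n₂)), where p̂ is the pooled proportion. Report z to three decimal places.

p̂₁ = 934/4854 = 0.19242, p̂₂ = 375/2013 = 0.18629.
Pooled p̂ = (934+375)/(4854+2013) = 1309/6867 = 0.19062.
SE = √(0.154285 × 0.000702787) = 0.01041.
z = (0.19242 − 0.18629)/0.01041 = 0.00613/0.01041 = 0.589.
p-value = P(Z > 0.589) ≈ 0.2781.

z = 0.589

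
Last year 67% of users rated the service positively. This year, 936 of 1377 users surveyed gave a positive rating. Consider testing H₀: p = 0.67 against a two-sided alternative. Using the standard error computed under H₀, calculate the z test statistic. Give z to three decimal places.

z = 0.769

p̂ = 936/1377 ≈ 0.67974.
Standard error under H₀: √(0.67×0.33/1377) = 0.01267.
z = (0.67974 − 0.67)/0.01267 = 0.00974/0.01267 = 0.769.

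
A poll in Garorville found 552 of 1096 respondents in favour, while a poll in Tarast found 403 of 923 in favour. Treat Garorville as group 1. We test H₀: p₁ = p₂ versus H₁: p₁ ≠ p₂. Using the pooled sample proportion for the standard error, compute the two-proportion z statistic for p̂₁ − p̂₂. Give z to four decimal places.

p̂₁ = 552/1096 = 0.503650, p̂₂ = 403/923 = 0.436620.
Pooled p̂ = (552+403)/(1096+923) = 955/2019 = 0.473006.
SE = √(0.249271 × 0.00199583) = 0.022305.
z = (0.503650 − 0.436620)/0.022305 = 0.067030/0.022305 = 3.0052.

z = 3.0052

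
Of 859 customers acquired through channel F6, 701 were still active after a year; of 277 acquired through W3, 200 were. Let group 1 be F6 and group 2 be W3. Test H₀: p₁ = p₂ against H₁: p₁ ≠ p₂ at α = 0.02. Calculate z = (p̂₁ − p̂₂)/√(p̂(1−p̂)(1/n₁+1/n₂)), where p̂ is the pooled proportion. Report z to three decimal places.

p̂₁ = 701/859 ≈ 0.81607, p̂₂ = 200/277 ≈ 0.72202.
Pooled p̂ = (701+200)/(859+277) = 901/1136 = 0.79313.
SE = √(p̂(1−p̂)(1/n₁+1/n₂)) = √(0.79313·0.20687·0.00477425) = √(0.000783324) = 0.02799.
z = (0.81607 − 0.72202)/0.02799 = 0.09405/0.02799 = 3.360.
Two-sided p-value ≈ 2·Φ(−3.360) = 0.0008, so at α = 0.02 we reject H₀.

z = 3.360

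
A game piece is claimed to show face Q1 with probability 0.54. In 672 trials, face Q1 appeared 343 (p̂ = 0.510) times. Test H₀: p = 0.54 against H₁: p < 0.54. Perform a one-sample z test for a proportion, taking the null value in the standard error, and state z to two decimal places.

p̂ = 343/672 ≈ 0.5104.
Under H₀, SE = √(0.54·0.46/672) = √(0.000369643) = 0.0192.
z = (0.5104 − 0.54)/0.0192 = -0.0296/0.0192 = -1.54.
p-value = P(Z < -1.539) ≈ 0.0619.

z = -1.54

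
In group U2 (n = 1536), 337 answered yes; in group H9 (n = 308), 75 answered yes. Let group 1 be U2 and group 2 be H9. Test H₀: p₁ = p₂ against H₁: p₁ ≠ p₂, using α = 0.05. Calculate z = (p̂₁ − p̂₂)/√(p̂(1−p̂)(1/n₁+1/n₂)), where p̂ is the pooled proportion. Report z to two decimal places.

z = -0.93

p̂₁ = 337/1536 = 0.2194, p̂₂ = 75/308 = 0.2435.
Pooled p̂ = (337+75)/(1536+308) = 412/1844 = 0.2234.
SE = √(0.173508 × 0.00389779) = 0.0260.
z = (0.2194 − 0.2435)/0.0260 = -0.0241/0.0260 = -0.93.
p-value = 2·P(Z > 0.927) ≈ 0.3540, so at α = 0.05 we fail to reject H₀.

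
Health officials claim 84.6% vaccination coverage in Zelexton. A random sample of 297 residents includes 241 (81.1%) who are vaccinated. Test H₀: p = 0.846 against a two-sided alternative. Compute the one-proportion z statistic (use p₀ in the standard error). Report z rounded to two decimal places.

z = -1.65

p̂ = 241/297 ≈ 0.81145.
SE = √(p₀(1−p₀)/n) = √(0.13028/297) = 0.02094.
z = (0.81145 − 0.846)/0.02094 = -0.03455/0.02094 = -1.65.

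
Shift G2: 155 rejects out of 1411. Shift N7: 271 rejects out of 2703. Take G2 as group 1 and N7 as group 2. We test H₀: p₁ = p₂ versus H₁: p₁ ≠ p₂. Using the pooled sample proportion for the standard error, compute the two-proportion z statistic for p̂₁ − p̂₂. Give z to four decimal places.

z = 0.9586

p̂₁ = 155/1411 ≈ 0.109851, p̂₂ = 271/2703 ≈ 0.100259.
Pooled p̂ = (155+271)/(1411+2703) = 426/4114 = 0.103549.
SE = √(p̂(1−p̂)(1/n₁+1/n₂)) = √(0.103549·0.896451·0.00107868) = √(0.00010013) = 0.010006.
z = (0.109851 − 0.100259)/0.010006 = 0.009592/0.010006 = 0.9586.
Two-sided p-value ≈ 2·Φ(−0.959) = 0.3378.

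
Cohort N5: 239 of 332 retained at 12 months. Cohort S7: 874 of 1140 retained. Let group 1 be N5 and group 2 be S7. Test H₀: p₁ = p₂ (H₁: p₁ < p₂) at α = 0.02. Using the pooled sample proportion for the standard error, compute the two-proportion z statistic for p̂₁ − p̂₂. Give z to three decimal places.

z = -1.747

p̂₁ = 239/332 = 0.71988, p̂₂ = 874/1140 = 0.76667.
Pooled p̂ = (239+874)/(332+1140) = 1113/1472 = 0.75611.
SE = √(0.184406 × 0.00388924) = 0.02678.
z = (0.71988 − 0.76667)/0.02678 = -0.04679/0.02678 = -1.747.
p-value = P(Z < -1.747) ≈ 0.0403. With α = 0.02, fail to reject H₀.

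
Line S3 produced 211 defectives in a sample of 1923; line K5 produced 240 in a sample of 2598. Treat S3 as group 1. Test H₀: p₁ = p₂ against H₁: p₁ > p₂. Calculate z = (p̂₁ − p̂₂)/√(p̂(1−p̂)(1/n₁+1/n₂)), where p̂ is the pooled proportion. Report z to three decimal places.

p̂₁ = 211/1923 ≈ 0.109724, p̂₂ = 240/2598 ≈ 0.092379.
Pooled p̂ = (211+240)/(1923+2598) = 451/4521 = 0.099757.
SE = √(p̂(1−p̂)(1/n₁+1/n₂)) = √(0.099757·0.900243·0.000904932) = √(8.12677e-05) = 0.009015.
z = (0.109724 − 0.092379)/0.009015 = 0.017345/0.009015 = 1.924.

z = 1.924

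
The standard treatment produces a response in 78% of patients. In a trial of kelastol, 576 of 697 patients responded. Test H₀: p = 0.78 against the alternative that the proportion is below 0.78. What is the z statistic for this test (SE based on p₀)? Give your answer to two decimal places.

p̂ = 576/697 ≈ 0.8264.
Under H₀, SE = √(0.78·0.22/697) = √(0.000246198) = 0.0157.
z = (0.8264 − 0.78)/0.0157 = 0.0464/0.0157 = 2.96.
p-value = P(Z < 2.957) ≈ 0.9984.

z = 2.96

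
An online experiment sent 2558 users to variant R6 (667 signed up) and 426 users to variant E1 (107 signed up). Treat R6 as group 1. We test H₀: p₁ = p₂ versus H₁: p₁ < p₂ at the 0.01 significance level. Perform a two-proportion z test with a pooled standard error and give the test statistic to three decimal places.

z = 0.418

p̂₁ = 667/2558 ≈ 0.26075, p̂₂ = 107/426 ≈ 0.25117.
Pooled p̂ = (667+107)/(2558+426) = 774/2984 = 0.25938.
SE = √(0.192104 × 0.00273835) = 0.02294.
z = (0.26075 − 0.25117)/0.02294 = 0.00958/0.02294 = 0.418.
p-value = P(Z < 0.418) ≈ 0.6619, so at α = 0.01 we fail to reject H₀.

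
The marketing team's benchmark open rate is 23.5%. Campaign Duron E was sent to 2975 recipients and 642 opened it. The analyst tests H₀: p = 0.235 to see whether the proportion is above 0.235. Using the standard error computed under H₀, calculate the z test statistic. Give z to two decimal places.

z = -2.47

p̂ = 642/2975 = 0.21580.
Under H₀, SE = √(0.235·0.765/2975) = √(6.04286e-05) = 0.00777.
z = (0.21580 − 0.235)/0.00777 = -0.01920/0.00777 = -2.47.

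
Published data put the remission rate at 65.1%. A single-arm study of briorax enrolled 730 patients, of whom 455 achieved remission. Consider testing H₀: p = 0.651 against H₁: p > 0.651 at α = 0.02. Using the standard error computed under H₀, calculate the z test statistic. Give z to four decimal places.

z = -1.5708

p̂ = 455/730 ≈ 0.623288.
SE = √(p₀(1−p₀)/n) = √(0.2272/730) = 0.017642.
z = (0.623288 − 0.651)/0.017642 = -0.027712/0.017642 = -1.5708.
p-value = P(Z > -1.571) ≈ 0.9419, so at α = 0.02 we fail to reject H₀.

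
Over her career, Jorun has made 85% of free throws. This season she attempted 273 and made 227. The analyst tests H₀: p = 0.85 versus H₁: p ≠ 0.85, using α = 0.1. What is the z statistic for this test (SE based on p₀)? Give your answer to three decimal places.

p̂ = 227/273 ≈ 0.83150.
Standard error under H₀: √(0.85×0.15/273) = 0.02161.
z = (0.83150 − 0.85)/0.02161 = -0.01850/0.02161 = -0.856.
Two-sided p-value ≈ 2·Φ(−0.856) = 0.3920; since p > α = 0.1, fail to reject H₀.

z = -0.856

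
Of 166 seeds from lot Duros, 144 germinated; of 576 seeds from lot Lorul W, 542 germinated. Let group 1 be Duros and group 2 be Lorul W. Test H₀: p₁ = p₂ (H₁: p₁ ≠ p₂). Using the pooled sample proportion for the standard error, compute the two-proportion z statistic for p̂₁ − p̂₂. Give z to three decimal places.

z = -3.159

p̂₁ = 144/166 ≈ 0.86747, p̂₂ = 542/576 ≈ 0.94097.
Pooled p̂ = (144+542)/(166+576) = 686/742 = 0.92453.
SE = √(p̂(1−p̂)(1/n₁+1/n₂)) = √(0.92453·0.07547·0.00776021) = √(0.000541474) = 0.02327.
z = (0.86747 − 0.94097)/0.02327 = -0.07350/0.02327 = -3.159.
p-value = 2·P(Z > 3.159) ≈ 0.0016.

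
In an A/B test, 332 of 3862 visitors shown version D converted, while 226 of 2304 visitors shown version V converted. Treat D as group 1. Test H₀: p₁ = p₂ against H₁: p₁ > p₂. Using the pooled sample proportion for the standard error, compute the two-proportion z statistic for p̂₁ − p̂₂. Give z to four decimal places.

z = -1.6054

p̂₁ = 332/3862 = 0.085966, p̂₂ = 226/2304 = 0.098090.
Pooled p̂ = (332+226)/(3862+2304) = 558/6166 = 0.090496.
SE = √(0.0823067 × 0.000692961) = 0.007552.
z = (0.085966 − 0.098090)/0.007552 = -0.012124/0.007552 = -1.6054.
p-value = P(Z > -1.605) ≈ 0.9458.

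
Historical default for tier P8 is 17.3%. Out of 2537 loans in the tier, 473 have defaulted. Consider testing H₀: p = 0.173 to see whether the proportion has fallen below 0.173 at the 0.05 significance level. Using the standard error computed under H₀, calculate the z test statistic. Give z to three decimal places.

p̂ = 473/2537 = 0.18644.
SE = √(p₀(1−p₀)/n) = √(0.14307/2537) = 0.00751.
z = (0.18644 − 0.173)/0.00751 = 0.01344/0.00751 = 1.790.
p-value = P(Z < 1.790) ≈ 0.9633; since p > α = 0.05, fail to reject H₀.

z = 1.790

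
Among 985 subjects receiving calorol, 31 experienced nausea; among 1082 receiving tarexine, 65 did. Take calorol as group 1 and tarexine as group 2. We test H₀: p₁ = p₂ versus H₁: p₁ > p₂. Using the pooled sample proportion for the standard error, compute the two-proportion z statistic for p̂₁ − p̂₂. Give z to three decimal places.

p̂₁ = 31/985 = 0.031472, p̂₂ = 65/1082 = 0.060074.
Pooled p̂ = (31+65)/(985+1082) = 96/2067 = 0.046444.
SE = √(p̂(1−p̂)(1/n₁+1/n₂)) = √(0.046444·0.953556·0.00193944) = √(8.58922e-05) = 0.009268.
z = (0.031472 − 0.060074)/0.009268 = -0.028602/0.009268 = -3.086.
p-value = P(Z > -3.086) ≈ 0.9990.

z = -3.086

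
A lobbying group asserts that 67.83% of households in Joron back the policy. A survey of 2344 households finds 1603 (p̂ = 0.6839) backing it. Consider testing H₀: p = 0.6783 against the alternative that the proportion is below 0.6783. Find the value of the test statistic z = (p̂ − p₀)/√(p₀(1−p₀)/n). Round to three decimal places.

z = 0.578

p̂ = 1603/2344 = 0.683874.
SE = √(p₀(1−p₀)/n) = √(0.21821/2344) = 0.009648.
z = (0.683874 − 0.6783)/0.009648 = 0.005574/0.009648 = 0.578.
p-value = P(Z < 0.578) ≈ 0.7183.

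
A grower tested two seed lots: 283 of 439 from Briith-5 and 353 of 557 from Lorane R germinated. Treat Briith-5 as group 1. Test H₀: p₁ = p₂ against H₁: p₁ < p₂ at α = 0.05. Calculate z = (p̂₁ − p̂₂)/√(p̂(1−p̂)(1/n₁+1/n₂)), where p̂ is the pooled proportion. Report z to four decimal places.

z = 0.3553

p̂₁ = 283/439 = 0.644647, p̂₂ = 353/557 = 0.633752.
Pooled p̂ = (283+353)/(439+557) = 636/996 = 0.638554.
SE = √(p̂(1−p̂)(1/n₁+1/n₂)) = √(0.638554·0.361446·0.00407324) = √(0.000940114) = 0.030661.
z = (0.644647 − 0.633752)/0.030661 = 0.010895/0.030661 = 0.3553.
p-value = P(Z < 0.355) ≈ 0.6388. With α = 0.05, fail to reject H₀.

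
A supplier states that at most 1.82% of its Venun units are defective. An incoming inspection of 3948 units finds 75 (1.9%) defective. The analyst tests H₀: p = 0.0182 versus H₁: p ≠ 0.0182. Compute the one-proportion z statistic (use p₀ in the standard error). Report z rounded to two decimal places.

p̂ = 75/3948 ≈ 0.018997.
Standard error under H₀: √(0.0182×0.9818/3948) = 0.002127.
z = (0.018997 − 0.0182)/0.002127 = 0.000797/0.002127 = 0.37.

z = 0.37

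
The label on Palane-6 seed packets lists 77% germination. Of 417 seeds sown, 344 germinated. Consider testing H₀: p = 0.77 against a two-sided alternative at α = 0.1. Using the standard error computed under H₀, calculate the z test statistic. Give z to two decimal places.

p̂ = 344/417 ≈ 0.8249.
Standard error under H₀: √(0.77×0.23/417) = 0.0206.
z = (0.8249 − 0.77)/0.0206 = 0.0549/0.0206 = 2.67.
Two-sided p-value ≈ 2·Φ(−2.666) = 0.0077; since p < α = 0.1, reject H₀.

z = 2.67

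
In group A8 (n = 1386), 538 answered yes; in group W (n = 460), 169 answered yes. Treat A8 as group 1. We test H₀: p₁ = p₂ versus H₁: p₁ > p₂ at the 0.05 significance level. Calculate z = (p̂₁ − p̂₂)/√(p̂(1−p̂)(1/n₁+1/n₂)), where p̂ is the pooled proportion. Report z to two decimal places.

z = 0.79

p̂₁ = 538/1386 = 0.3882, p̂₂ = 169/460 = 0.3674.
Pooled p̂ = (538+169)/(1386+460) = 707/1846 = 0.3830.
SE = √(p̂(1−p̂)(1/n₁+1/n₂)) = √(0.3830·0.6170·0.00289541) = √(0.000684212) = 0.0262.
z = (0.3882 − 0.3674)/0.0262 = 0.0208/0.0262 = 0.79.
p-value = P(Z > 0.794) ≈ 0.2135; since p > α = 0.05, fail to reject H₀.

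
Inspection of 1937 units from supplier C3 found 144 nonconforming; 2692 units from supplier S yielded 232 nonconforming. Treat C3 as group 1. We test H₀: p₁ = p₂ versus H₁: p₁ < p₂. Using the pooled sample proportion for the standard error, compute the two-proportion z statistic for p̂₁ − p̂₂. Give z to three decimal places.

p̂₁ = 144/1937 ≈ 0.07434, p̂₂ = 232/2692 ≈ 0.08618.
Pooled p̂ = (144+232)/(1937+2692) = 376/4629 = 0.08123.
SE = √(0.0746292 × 0.000887733) = 0.00814.
z = (0.07434 − 0.08618)/0.00814 = -0.01184/0.00814 = -1.455.
p-value = P(Z < -1.455) ≈ 0.0729.

z = -1.455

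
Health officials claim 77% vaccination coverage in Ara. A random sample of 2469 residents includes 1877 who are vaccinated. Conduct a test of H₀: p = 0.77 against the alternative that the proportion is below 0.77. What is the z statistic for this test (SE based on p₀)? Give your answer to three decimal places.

z = -1.154

p̂ = 1877/2469 = 0.760227.
SE = √(p₀(1−p₀)/n) = √(0.1771/2469) = 0.008469.
z = (0.760227 − 0.77)/0.008469 = -0.009773/0.008469 = -1.154.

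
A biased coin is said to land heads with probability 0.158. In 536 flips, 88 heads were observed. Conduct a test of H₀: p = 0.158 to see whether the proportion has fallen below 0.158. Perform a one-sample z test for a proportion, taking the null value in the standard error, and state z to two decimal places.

p̂ = 88/536 ≈ 0.1642.
SE = √(p₀(1−p₀)/n) = √(0.13304/536) = 0.0158.
z = (0.1642 − 0.158)/0.0158 = 0.0062/0.0158 = 0.39.
p-value = P(Z < 0.392) ≈ 0.6526.

z = 0.39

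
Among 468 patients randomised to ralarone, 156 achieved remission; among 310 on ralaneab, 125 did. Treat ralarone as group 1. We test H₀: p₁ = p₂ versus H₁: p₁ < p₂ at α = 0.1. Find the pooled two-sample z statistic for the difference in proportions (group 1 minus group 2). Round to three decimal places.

z = -1.987

p̂₁ = 156/468 ≈ 0.33333, p̂₂ = 125/310 ≈ 0.40323.
Pooled p̂ = (156+125)/(468+310) = 281/778 = 0.36118.
SE = √(0.23073 × 0.00536256) = 0.03518.
z = (0.33333 − 0.40323)/0.03518 = -0.06990/0.03518 = -1.987.
p-value = P(Z < -1.987) ≈ 0.0235. With α = 0.1, reject H₀.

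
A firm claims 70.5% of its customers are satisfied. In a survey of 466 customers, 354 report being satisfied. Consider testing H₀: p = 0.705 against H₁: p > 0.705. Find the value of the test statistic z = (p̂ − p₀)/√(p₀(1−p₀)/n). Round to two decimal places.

z = 2.59

p̂ = 354/466 = 0.7597.
Under H₀, SE = √(0.705·0.295/466) = √(0.000446298) = 0.0211.
z = (0.7597 − 0.705)/0.0211 = 0.0547/0.0211 = 2.59.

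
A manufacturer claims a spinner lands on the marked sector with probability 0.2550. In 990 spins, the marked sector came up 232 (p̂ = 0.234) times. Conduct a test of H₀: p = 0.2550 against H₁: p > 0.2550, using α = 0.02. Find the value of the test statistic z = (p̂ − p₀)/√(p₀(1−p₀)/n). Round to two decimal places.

z = -1.49

p̂ = 232/990 ≈ 0.2343.
SE = √(p₀(1−p₀)/n) = √(0.18998/990) = 0.0139.
z = (0.2343 − 0.255)/0.0139 = -0.0207/0.0139 = -1.49.
p-value = P(Z > -1.491) ≈ 0.9320. With α = 0.02, fail to reject H₀.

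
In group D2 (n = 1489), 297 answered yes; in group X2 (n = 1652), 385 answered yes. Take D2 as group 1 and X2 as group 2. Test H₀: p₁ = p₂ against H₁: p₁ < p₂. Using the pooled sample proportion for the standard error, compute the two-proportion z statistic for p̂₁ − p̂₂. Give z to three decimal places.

z = -2.280

p̂₁ = 297/1489 ≈ 0.19946, p̂₂ = 385/1652 ≈ 0.23305.
Pooled p̂ = (297+385)/(1489+1652) = 682/3141 = 0.21713.
SE = √(0.169984 × 0.00127692) = 0.01473.
z = (0.19946 − 0.23305)/0.01473 = -0.03359/0.01473 = -2.280.
p-value = P(Z < -2.280) ≈ 0.0113.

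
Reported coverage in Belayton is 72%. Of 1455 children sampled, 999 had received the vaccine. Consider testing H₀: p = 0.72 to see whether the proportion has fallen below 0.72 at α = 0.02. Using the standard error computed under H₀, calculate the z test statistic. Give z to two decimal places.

p̂ = 999/1455 ≈ 0.68660.
SE = √(p₀(1−p₀)/n) = √(0.2016/1455) = 0.01177.
z = (0.68660 − 0.72)/0.01177 = -0.03340/0.01177 = -2.84.
p-value = P(Z < -2.838) ≈ 0.0023; since p < α = 0.02, reject H₀.

z = -2.84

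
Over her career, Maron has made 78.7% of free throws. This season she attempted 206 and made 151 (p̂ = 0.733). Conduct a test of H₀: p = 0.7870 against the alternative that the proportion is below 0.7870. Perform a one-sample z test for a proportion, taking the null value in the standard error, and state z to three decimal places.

p̂ = 151/206 ≈ 0.733010.
Standard error under H₀: √(0.787×0.213/206) = 0.028526.
z = (0.733010 − 0.787)/0.028526 = -0.053990/0.028526 = -1.893.
p-value = P(Z < -1.893) ≈ 0.0292.

z = -1.893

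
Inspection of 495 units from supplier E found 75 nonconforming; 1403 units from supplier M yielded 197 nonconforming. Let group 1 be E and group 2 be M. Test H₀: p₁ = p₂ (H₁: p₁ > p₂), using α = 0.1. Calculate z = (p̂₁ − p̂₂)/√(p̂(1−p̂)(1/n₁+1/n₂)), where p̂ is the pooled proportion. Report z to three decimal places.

p̂₁ = 75/495 = 0.15152, p̂₂ = 197/1403 = 0.14041.
Pooled p̂ = (75+197)/(495+1403) = 272/1898 = 0.14331.
SE = √(p̂(1−p̂)(1/n₁+1/n₂)) = √(0.14331·0.85669·0.00273296) = √(0.000335529) = 0.01832.
z = (0.15152 − 0.14041)/0.01832 = 0.01111/0.01832 = 0.606.
p-value = P(Z > 0.606) ≈ 0.2722, so at α = 0.1 we fail to reject H₀.

z = 0.606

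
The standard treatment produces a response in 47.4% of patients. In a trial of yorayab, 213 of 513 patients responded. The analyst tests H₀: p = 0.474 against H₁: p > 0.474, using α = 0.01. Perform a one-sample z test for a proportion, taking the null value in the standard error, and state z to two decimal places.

z = -2.67

p̂ = 213/513 ≈ 0.4152.
Standard error under H₀: √(0.474×0.526/513) = 0.0220.
z = (0.4152 − 0.474)/0.0220 = -0.0588/0.0220 = -2.67.
p-value = P(Z > -2.667) ≈ 0.9962, so at α = 0.01 we fail to reject H₀.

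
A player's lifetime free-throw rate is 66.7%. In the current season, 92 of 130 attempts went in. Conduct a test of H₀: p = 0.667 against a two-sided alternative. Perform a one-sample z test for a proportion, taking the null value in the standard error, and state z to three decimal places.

p̂ = 92/130 ≈ 0.707692.
SE = √(p₀(1−p₀)/n) = √(0.22211/130) = 0.041335.
z = (0.707692 − 0.667)/0.041335 = 0.040692/0.041335 = 0.984.

z = 0.984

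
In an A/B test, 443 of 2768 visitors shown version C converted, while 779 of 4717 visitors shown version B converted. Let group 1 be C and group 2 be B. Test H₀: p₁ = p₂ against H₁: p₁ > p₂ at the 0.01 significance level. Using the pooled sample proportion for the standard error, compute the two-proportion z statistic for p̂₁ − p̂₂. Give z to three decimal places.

p̂₁ = 443/2768 ≈ 0.16004, p̂₂ = 779/4717 ≈ 0.16515.
Pooled p̂ = (443+779)/(2768+4717) = 1222/7485 = 0.16326.
SE = √(0.136606 × 0.000573271) = 0.00885.
z = (0.16004 − 0.16515)/0.00885 = -0.00511/0.00885 = -0.577.
p-value = P(Z > -0.577) ≈ 0.7179. With α = 0.01, fail to reject H₀.

z = -0.577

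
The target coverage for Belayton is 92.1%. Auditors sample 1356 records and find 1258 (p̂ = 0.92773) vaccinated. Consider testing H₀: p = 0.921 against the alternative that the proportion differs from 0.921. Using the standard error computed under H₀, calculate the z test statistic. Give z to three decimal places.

z = 0.919

p̂ = 1258/1356 = 0.927729.
SE = √(p₀(1−p₀)/n) = √(0.072759/1356) = 0.007325.
z = (0.927729 − 0.921)/0.007325 = 0.006729/0.007325 = 0.919.
Two-sided p-value ≈ 2·Φ(−0.919) = 0.3583.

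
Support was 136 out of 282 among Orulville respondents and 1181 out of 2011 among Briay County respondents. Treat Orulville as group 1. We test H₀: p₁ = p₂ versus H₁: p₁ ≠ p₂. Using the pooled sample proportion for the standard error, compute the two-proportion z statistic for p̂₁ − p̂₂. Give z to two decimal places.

p̂₁ = 136/282 ≈ 0.4823, p̂₂ = 1181/2011 ≈ 0.5873.
Pooled p̂ = (136+1181)/(282+2011) = 1317/2293 = 0.5744.
SE = √(0.244471 × 0.00404336) = 0.0314.
z = (0.4823 − 0.5873)/0.0314 = -0.1050/0.0314 = -3.34.
Two-sided p-value ≈ 2·Φ(−3.340) = 0.0008.

z = -3.34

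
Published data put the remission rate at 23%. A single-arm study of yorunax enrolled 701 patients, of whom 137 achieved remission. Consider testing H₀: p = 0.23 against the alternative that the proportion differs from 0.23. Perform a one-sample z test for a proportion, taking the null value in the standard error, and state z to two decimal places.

p̂ = 137/701 = 0.19544.
SE = √(p₀(1−p₀)/n) = √(0.1771/701) = 0.01589.
z = (0.19544 − 0.23)/0.01589 = -0.03456/0.01589 = -2.17.
Two-sided p-value ≈ 2·Φ(−2.175) = 0.0297.

z = -2.17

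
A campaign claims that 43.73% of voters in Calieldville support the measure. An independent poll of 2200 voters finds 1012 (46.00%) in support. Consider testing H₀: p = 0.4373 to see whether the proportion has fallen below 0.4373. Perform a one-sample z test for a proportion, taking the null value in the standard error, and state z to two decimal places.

z = 2.15

p̂ = 1012/2200 ≈ 0.46000.
Under H₀, SE = √(0.4373·0.5627/2200) = √(0.000111849) = 0.01058.
z = (0.46000 − 0.4373)/0.01058 = 0.02270/0.01058 = 2.15.
p-value = P(Z < 2.146) ≈ 0.9841.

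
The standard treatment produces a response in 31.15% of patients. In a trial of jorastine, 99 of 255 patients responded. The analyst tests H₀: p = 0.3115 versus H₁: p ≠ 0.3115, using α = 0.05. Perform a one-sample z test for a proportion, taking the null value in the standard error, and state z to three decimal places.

p̂ = 99/255 ≈ 0.38824.
Standard error under H₀: √(0.3115×0.6885/255) = 0.02900.
z = (0.38824 − 0.3115)/0.02900 = 0.07674/0.02900 = 2.646.
Two-sided p-value ≈ 2·Φ(−2.646) = 0.0081; since p < α = 0.05, reject H₀.

z = 2.646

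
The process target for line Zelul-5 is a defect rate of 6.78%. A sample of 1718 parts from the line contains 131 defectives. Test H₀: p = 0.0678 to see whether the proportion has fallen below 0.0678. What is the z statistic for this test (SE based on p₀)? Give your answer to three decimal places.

p̂ = 131/1718 = 0.076251.
Under H₀, SE = √(0.0678·0.9322/1718) = √(3.67888e-05) = 0.006065.
z = (0.076251 − 0.0678)/0.006065 = 0.008451/0.006065 = 1.393.
p-value = P(Z < 1.393) ≈ 0.9182.

z = 1.393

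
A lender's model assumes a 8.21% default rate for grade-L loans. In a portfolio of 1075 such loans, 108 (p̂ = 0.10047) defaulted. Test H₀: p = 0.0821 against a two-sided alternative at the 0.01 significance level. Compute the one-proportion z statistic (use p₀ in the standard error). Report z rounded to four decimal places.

p̂ = 108/1075 = 0.1004651.
SE = √(p₀(1−p₀)/n) = √(0.07536/1075) = 0.0083727.
z = (0.1004651 − 0.0821)/0.0083727 = 0.0183651/0.0083727 = 2.1935.
p-value = 2·P(Z > 2.193) ≈ 0.0283, so at α = 0.01 we fail to reject H₀.

z = 2.1935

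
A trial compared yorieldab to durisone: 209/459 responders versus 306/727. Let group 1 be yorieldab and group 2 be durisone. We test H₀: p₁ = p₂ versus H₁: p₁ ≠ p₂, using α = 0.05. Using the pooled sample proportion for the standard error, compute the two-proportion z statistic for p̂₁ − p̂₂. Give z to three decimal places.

z = 1.165

p̂₁ = 209/459 ≈ 0.45534, p̂₂ = 306/727 ≈ 0.42091.
Pooled p̂ = (209+306)/(459+727) = 515/1186 = 0.43423.
SE = √(0.245675 × 0.00355417) = 0.02955.
z = (0.45534 − 0.42091)/0.02955 = 0.03443/0.02955 = 1.165.
Two-sided p-value ≈ 2·Φ(−1.165) = 0.2440, so at α = 0.05 we fail to reject H₀.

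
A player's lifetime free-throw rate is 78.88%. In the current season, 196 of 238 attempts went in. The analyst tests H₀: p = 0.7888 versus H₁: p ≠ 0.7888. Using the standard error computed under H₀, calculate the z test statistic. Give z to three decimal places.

z = 1.313

p̂ = 196/238 ≈ 0.82353.
Under H₀, SE = √(0.7888·0.2112/238) = √(0.000699977) = 0.02646.
z = (0.82353 − 0.7888)/0.02646 = 0.03473/0.02646 = 1.313.
Two-sided p-value ≈ 2·Φ(−1.313) = 0.1893.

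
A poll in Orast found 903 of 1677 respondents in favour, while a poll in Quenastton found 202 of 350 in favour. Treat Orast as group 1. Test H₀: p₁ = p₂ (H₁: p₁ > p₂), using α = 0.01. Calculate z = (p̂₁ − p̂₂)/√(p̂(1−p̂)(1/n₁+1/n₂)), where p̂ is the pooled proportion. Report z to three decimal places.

z = -1.322

p̂₁ = 903/1677 = 0.53846, p̂₂ = 202/350 = 0.57714.
Pooled p̂ = (903+202)/(1677+350) = 1105/2027 = 0.54514.
SE = √(p̂(1−p̂)(1/n₁+1/n₂)) = √(0.54514·0.45486·0.00345345) = √(0.000856324) = 0.02926.
z = (0.53846 − 0.57714)/0.02926 = -0.03868/0.02926 = -1.322.
p-value = P(Z > -1.322) ≈ 0.9069; since p > α = 0.01, fail to reject H₀.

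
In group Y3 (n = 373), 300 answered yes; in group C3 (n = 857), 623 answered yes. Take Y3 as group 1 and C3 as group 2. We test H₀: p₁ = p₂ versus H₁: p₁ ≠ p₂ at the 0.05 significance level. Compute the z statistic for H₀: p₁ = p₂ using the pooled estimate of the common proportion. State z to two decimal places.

p̂₁ = 300/373 = 0.8043, p̂₂ = 623/857 = 0.7270.
Pooled p̂ = (300+623)/(373+857) = 923/1230 = 0.7504.
SE = √(p̂(1−p̂)(1/n₁+1/n₂)) = √(0.7504·0.2496·0.00384783) = √(0.000720685) = 0.0268.
z = (0.8043 − 0.7270)/0.0268 = 0.0773/0.0268 = 2.88.
p-value = 2·P(Z > 2.881) ≈ 0.0040. With α = 0.05, reject H₀.

z = 2.88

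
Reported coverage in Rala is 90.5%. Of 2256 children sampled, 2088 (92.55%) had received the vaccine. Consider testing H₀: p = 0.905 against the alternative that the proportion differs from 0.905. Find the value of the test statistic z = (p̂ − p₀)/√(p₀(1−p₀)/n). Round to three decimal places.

z = 3.326

p̂ = 2088/2256 = 0.925532.
Standard error under H₀: √(0.905×0.095/2256) = 0.006173.
z = (0.925532 − 0.905)/0.006173 = 0.020532/0.006173 = 3.326.
Two-sided p-value ≈ 2·Φ(−3.326) = 0.0009.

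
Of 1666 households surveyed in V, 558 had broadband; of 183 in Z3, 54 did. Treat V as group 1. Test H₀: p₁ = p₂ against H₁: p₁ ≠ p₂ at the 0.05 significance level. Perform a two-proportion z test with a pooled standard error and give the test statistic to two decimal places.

z = 1.09

p̂₁ = 558/1666 = 0.3349, p̂₂ = 54/183 = 0.2951.
Pooled p̂ = (558+54)/(1666+183) = 612/1849 = 0.3310.
SE = √(p̂(1−p̂)(1/n₁+1/n₂)) = √(0.3310·0.6690·0.00606472) = √(0.00134294) = 0.0366.
z = (0.3349 − 0.2951)/0.0366 = 0.0398/0.0366 = 1.09.
p-value = 2·P(Z > 1.087) ≈ 0.2768; since p > α = 0.05, fail to reject H₀.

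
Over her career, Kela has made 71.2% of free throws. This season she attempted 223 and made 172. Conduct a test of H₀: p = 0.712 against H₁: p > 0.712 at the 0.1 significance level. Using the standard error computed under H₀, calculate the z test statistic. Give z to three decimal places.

p̂ = 172/223 ≈ 0.77130.
Standard error under H₀: √(0.712×0.288/223) = 0.03032.
z = (0.77130 − 0.712)/0.03032 = 0.05930/0.03032 = 1.956.
p-value = P(Z > 1.956) ≈ 0.0253; since p < α = 0.1, reject H₀.

z = 1.956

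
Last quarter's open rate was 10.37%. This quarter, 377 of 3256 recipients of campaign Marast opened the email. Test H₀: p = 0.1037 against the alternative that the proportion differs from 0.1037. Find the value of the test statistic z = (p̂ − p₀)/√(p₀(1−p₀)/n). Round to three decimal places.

p̂ = 377/3256 = 0.115786.
Standard error under H₀: √(0.1037×0.8963/3256) = 0.005343.
z = (0.115786 − 0.1037)/0.005343 = 0.012086/0.005343 = 2.262.
p-value = 2·P(Z > 2.262) ≈ 0.0237.

z = 2.262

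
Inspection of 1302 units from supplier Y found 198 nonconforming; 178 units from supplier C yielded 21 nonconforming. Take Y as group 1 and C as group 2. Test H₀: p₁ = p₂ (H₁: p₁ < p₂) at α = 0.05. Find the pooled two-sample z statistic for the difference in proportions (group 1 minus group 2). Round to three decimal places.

z = 1.202

p̂₁ = 198/1302 ≈ 0.15207, p̂₂ = 21/178 ≈ 0.11798.
Pooled p̂ = (198+21)/(1302+178) = 219/1480 = 0.14797.
SE = √(p̂(1−p̂)(1/n₁+1/n₂)) = √(0.14797·0.85203·0.00638603) = √(0.000805131) = 0.02837.
z = (0.15207 − 0.11798)/0.02837 = 0.03409/0.02837 = 1.202.
p-value = P(Z < 1.202) ≈ 0.8852; since p > α = 0.05, fail to reject H₀.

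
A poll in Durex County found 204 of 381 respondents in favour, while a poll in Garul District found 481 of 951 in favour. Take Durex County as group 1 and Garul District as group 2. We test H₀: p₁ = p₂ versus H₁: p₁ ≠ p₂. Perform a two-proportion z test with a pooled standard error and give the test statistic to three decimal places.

p̂₁ = 204/381 ≈ 0.535433, p̂₂ = 481/951 ≈ 0.505783.
Pooled p̂ = (204+481)/(381+951) = 685/1332 = 0.514264.
SE = √(p̂(1−p̂)(1/n₁+1/n₂)) = √(0.514264·0.485736·0.0036762) = √(0.000918301) = 0.030303.
z = (0.535433 − 0.505783)/0.030303 = 0.029650/0.030303 = 0.978.
Two-sided p-value ≈ 2·Φ(−0.978) = 0.3279.

z = 0.978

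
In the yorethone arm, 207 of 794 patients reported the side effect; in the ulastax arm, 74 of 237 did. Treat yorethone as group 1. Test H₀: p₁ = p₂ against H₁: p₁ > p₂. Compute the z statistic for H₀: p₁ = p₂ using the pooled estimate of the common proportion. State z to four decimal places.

p̂₁ = 207/794 = 0.260705, p̂₂ = 74/237 = 0.312236.
Pooled p̂ = (207+74)/(794+237) = 281/1031 = 0.272551.
SE = √(0.198267 × 0.00547886) = 0.032959.
z = (0.260705 − 0.312236)/0.032959 = -0.051531/0.032959 = -1.5635.

z = -1.5635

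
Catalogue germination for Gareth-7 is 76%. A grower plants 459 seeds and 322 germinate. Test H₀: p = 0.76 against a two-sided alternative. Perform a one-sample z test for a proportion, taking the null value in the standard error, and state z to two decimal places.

p̂ = 322/459 ≈ 0.70153.
Standard error under H₀: √(0.76×0.24/459) = 0.01993.
z = (0.70153 − 0.76)/0.01993 = -0.05847/0.01993 = -2.93.
Two-sided p-value ≈ 2·Φ(−2.933) = 0.0034.

z = -2.93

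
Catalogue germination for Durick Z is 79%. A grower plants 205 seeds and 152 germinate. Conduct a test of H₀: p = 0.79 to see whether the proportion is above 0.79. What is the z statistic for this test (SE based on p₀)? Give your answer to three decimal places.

p̂ = 152/205 ≈ 0.74146.
SE = √(p₀(1−p₀)/n) = √(0.1659/205) = 0.02845.
z = (0.74146 − 0.79)/0.02845 = -0.04854/0.02845 = -1.706.
p-value = P(Z > -1.706) ≈ 0.9560.

z = -1.706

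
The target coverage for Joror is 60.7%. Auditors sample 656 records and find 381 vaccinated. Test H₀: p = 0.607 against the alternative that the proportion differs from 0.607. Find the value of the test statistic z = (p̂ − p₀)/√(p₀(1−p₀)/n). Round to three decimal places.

z = -1.374

p̂ = 381/656 ≈ 0.58079.
Standard error under H₀: √(0.607×0.393/656) = 0.01907.
z = (0.58079 − 0.607)/0.01907 = -0.02621/0.01907 = -1.374.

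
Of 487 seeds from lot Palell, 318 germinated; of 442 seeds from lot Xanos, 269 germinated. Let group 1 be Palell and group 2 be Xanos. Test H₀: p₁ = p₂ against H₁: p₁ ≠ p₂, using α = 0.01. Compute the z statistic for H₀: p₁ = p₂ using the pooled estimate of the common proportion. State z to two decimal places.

z = 1.40

p̂₁ = 318/487 ≈ 0.6530, p̂₂ = 269/442 ≈ 0.6086.
Pooled p̂ = (318+269)/(487+442) = 587/929 = 0.6319.
SE = √(0.232612 × 0.00431583) = 0.0317.
z = (0.6530 − 0.6086)/0.0317 = 0.0444/0.0317 = 1.40.
Two-sided p-value ≈ 2·Φ(−1.401) = 0.1613. With α = 0.01, fail to reject H₀.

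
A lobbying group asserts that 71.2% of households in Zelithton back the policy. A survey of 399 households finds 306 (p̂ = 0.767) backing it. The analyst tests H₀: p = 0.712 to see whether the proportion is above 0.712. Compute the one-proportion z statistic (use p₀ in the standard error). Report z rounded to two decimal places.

p̂ = 306/399 = 0.7669.
Under H₀, SE = √(0.712·0.288/399) = √(0.000513925) = 0.0227.
z = (0.7669 − 0.712)/0.0227 = 0.0549/0.0227 = 2.42.

z = 2.42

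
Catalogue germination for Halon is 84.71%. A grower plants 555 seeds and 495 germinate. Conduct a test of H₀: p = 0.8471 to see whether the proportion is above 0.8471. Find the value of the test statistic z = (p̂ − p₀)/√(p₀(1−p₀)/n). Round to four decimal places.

p̂ = 495/555 = 0.8918919.
Under H₀, SE = √(0.8471·0.1529/555) = √(0.000233372) = 0.0152765.
z = (0.8918919 − 0.8471)/0.0152765 = 0.0447919/0.0152765 = 2.9321.

z = 2.9321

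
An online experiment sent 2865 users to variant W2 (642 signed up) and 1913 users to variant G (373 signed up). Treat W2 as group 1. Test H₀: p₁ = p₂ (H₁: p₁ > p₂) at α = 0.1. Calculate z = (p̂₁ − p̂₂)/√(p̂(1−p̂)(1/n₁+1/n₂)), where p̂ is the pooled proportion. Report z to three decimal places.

z = 2.410

p̂₁ = 642/2865 ≈ 0.224084, p̂₂ = 373/1913 ≈ 0.194982.
Pooled p̂ = (642+373)/(2865+1913) = 1015/4778 = 0.212432.
SE = √(0.167305 × 0.000871779) = 0.012077.
z = (0.224084 − 0.194982)/0.012077 = 0.029102/0.012077 = 2.410.
p-value = P(Z > 2.410) ≈ 0.0080; since p < α = 0.1, reject H₀.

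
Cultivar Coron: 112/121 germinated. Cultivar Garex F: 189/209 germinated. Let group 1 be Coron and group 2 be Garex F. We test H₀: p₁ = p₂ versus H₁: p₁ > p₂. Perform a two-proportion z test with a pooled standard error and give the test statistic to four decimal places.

z = 0.6590

p̂₁ = 112/121 = 0.925620, p̂₂ = 189/209 = 0.904306.
Pooled p̂ = (112+189)/(121+209) = 301/330 = 0.912121.
SE = √(0.0801561 × 0.0130492) = 0.032341.
z = (0.925620 − 0.904306)/0.032341 = 0.021314/0.032341 = 0.6590.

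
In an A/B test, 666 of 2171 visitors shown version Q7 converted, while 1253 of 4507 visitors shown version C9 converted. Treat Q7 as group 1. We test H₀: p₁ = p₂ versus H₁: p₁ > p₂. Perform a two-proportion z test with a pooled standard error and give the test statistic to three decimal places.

p̂₁ = 666/2171 ≈ 0.30677, p̂₂ = 1253/4507 ≈ 0.27801.
Pooled p̂ = (666+1253)/(2171+4507) = 1919/6678 = 0.28736.
SE = √(p̂(1−p̂)(1/n₁+1/n₂)) = √(0.28736·0.71264·0.000682494) = √(0.000139765) = 0.01182.
z = (0.30677 − 0.27801)/0.01182 = 0.02876/0.01182 = 2.433.

z = 2.433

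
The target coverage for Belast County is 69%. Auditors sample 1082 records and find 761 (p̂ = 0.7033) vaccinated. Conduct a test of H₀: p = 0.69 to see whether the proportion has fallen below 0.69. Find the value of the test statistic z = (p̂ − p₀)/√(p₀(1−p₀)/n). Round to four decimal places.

p̂ = 761/1082 ≈ 0.703327.
Under H₀, SE = √(0.69·0.31/1082) = √(0.000197689) = 0.014060.
z = (0.703327 − 0.69)/0.014060 = 0.013327/0.014060 = 0.9479.
p-value = P(Z < 0.948) ≈ 0.8284.

z = 0.9479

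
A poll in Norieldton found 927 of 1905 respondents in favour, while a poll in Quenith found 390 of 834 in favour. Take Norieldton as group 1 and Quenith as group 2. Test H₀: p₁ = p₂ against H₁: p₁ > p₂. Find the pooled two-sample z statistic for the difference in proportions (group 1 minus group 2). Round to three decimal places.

z = 0.915

p̂₁ = 927/1905 = 0.48661, p̂₂ = 390/834 = 0.46763.
Pooled p̂ = (927+390)/(1905+834) = 1317/2739 = 0.48083.
SE = √(p̂(1−p̂)(1/n₁+1/n₂)) = √(0.48083·0.51917·0.00172398) = √(0.00043036) = 0.02075.
z = (0.48661 − 0.46763)/0.02075 = 0.01898/0.02075 = 0.915.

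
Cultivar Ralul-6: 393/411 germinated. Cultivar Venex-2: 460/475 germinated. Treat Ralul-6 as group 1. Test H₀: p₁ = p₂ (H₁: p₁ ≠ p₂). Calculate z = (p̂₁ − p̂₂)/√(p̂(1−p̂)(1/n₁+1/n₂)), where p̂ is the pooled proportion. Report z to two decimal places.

z = -0.96

p̂₁ = 393/411 = 0.95620, p̂₂ = 460/475 = 0.96842.
Pooled p̂ = (393+460)/(411+475) = 853/886 = 0.96275.
SE = √(p̂(1−p̂)(1/n₁+1/n₂)) = √(0.96275·0.03725·0.00453835) = √(0.00016274) = 0.01276.
z = (0.95620 − 0.96842)/0.01276 = -0.01222/0.01276 = -0.96.
Two-sided p-value ≈ 2·Φ(−0.958) = 0.3382.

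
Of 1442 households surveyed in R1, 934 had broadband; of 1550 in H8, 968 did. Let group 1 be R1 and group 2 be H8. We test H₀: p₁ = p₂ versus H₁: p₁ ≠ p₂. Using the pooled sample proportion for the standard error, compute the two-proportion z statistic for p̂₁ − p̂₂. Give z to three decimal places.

p̂₁ = 934/1442 = 0.64771, p̂₂ = 968/1550 = 0.62452.
Pooled p̂ = (934+968)/(1442+1550) = 1902/2992 = 0.63570.
SE = √(p̂(1−p̂)(1/n₁+1/n₂)) = √(0.63570·0.36430·0.00133864) = √(0.000310012) = 0.01761.
z = (0.64771 − 0.62452)/0.01761 = 0.02319/0.01761 = 1.317.

z = 1.317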